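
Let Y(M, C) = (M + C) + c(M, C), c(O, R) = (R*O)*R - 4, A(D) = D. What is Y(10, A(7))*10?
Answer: 5030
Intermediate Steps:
c(O, R) = -4 + O*R² (c(O, R) = (O*R)*R - 4 = O*R² - 4 = -4 + O*R²)
Y(M, C) = -4 + C + M + M*C² (Y(M, C) = (M + C) + (-4 + M*C²) = (C + M) + (-4 + M*C²) = -4 + C + M + M*C²)
Y(10, A(7))*10 = (-4 + 7 + 10 + 10*7²)*10 = (-4 + 7 + 10 + 10*49)*10 = (-4 + 7 + 10 + 490)*10 = 503*10 = 5030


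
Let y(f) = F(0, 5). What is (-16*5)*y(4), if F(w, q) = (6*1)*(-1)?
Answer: 480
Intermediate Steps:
F(w, q) = -6 (F(w, q) = 6*(-1) = -6)
y(f) = -6
(-16*5)*y(4) = -16*5*(-6) = -80*(-6) = 480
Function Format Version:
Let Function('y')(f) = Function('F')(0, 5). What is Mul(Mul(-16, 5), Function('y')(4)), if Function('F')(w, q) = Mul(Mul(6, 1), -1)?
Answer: 480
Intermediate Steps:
Function('F')(w, q) = -6 (Function('F')(w, q) = Mul(6, -1) = -6)
Function('y')(f) = -6
Mul(Mul(-16, 5), Function('y')(4)) = Mul(Mul(-16, 5), -6) = Mul(-80, -6) = 480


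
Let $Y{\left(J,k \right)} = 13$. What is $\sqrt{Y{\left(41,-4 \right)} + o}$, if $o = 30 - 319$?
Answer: $2 i \sqrt{69} \approx 16.613 i$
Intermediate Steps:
$o = -289$ ($o = 30 - 319 = -289$)
$\sqrt{Y{\left(41,-4 \right)} + o} = \sqrt{13 - 289} = \sqrt{-276} = 2 i \sqrt{69}$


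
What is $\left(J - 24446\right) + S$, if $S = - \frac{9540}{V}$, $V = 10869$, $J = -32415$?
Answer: $- \frac{206010583}{3623} \approx -56862.0$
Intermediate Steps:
$S = - \frac{3180}{3623}$ ($S = - \frac{9540}{10869} = \left(-9540\right) \frac{1}{10869} = - \frac{3180}{3623} \approx -0.87773$)
$\left(J - 24446\right) + S = \left(-32415 - 24446\right) - \frac{3180}{3623} = -56861 - \frac{3180}{3623} = - \frac{206010583}{3623}$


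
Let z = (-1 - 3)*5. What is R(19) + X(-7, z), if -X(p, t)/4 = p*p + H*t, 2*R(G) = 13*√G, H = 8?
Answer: 444 + 13*√19/2 ≈ 472.33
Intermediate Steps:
R(G) = 13*√G/2 (R(G) = (13*√G)/2 = 13*√G/2)
z = -20 (z = -4*5 = -20)
X(p, t) = -32*t - 4*p² (X(p, t) = -4*(p*p + 8*t) = -4*(p² + 8*t) = -32*t - 4*p²)
R(19) + X(-7, z) = 13*√19/2 + (-32*(-20) - 4*(-7)²) = 13*√19/2 + (640 - 4*49) = 13*√19/2 + (640 - 196) = 13*√19/2 + 444 = 444 + 13*√19/2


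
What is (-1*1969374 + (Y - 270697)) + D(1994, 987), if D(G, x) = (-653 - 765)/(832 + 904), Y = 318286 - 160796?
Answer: -1807681017/868 ≈ -2.0826e+6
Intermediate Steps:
Y = 157490
D(G, x) = -709/868 (D(G, x) = -1418/1736 = -1418*1/1736 = -709/868)
(-1*1969374 + (Y - 270697)) + D(1994, 987) = (-1*1969374 + (157490 - 270697)) - 709/868 = (-1969374 - 113207) - 709/868 = -2082581 - 709/868 = -1807681017/868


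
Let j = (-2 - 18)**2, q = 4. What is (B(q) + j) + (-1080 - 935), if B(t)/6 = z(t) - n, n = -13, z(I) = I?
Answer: -1513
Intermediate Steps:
B(t) = 78 + 6*t (B(t) = 6*(t - 1*(-13)) = 6*(t + 13) = 6*(13 + t) = 78 + 6*t)
j = 400 (j = (-20)**2 = 400)
(B(q) + j) + (-1080 - 935) = ((78 + 6*4) + 400) + (-1080 - 935) = ((78 + 24) + 400) - 2015 = (102 + 400) - 2015 = 502 - 2015 = -1513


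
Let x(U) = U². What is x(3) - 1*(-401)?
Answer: 410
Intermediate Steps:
x(3) - 1*(-401) = 3² - 1*(-401) = 9 + 401 = 410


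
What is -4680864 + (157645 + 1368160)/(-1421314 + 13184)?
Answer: -1318253310025/281626 ≈ -4.6809e+6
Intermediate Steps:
-4680864 + (157645 + 1368160)/(-1421314 + 13184) = -4680864 + 1525805/(-1408130) = -4680864 + 1525805*(-1/1408130) = -4680864 - 305161/281626 = -1318253310025/281626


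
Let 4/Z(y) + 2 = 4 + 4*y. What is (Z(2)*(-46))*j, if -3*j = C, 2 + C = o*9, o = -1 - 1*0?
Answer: -1012/15 ≈ -67.467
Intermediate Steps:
o = -1 (o = -1 + 0 = -1)
C = -11 (C = -2 - 1*9 = -2 - 9 = -11)
j = 11/3 (j = -⅓*(-11) = 11/3 ≈ 3.6667)
Z(y) = 4/(2 + 4*y) (Z(y) = 4/(-2 + (4 + 4*y)) = 4/(2 + 4*y))
(Z(2)*(-46))*j = ((2/(1 + 2*2))*(-46))*(11/3) = ((2/(1 + 4))*(-46))*(11/3) = ((2/5)*(-46))*(11/3) = ((2*(⅕))*(-46))*(11/3) = ((⅖)*(-46))*(11/3) = -92/5*11/3 = -1012/15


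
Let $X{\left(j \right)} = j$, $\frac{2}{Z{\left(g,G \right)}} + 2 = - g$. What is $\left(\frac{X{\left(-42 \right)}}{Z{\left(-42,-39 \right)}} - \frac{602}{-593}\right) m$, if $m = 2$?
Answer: $- \frac{995036}{593} \approx -1678.0$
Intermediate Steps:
$Z{\left(g,G \right)} = \frac{2}{-2 - g}$
$\left(\frac{X{\left(-42 \right)}}{Z{\left(-42,-39 \right)}} - \frac{602}{-593}\right) m = \left(- \frac{42}{\left(-2\right) \frac{1}{2 - 42}} - \frac{602}{-593}\right) 2 = \left(- \frac{42}{\left(-2\right) \frac{1}{-40}} - - \frac{602}{593}\right) 2 = \left(- \frac{42}{\left(-2\right) \left(- \frac{1}{40}\right)} + \frac{602}{593}\right) 2 = \left(- 42 \frac{1}{\frac{1}{20}} + \frac{602}{593}\right) 2 = \left(\left(-42\right) 20 + \frac{602}{593}\right) 2 = \left(-840 + \frac{602}{593}\right) 2 = \left(- \frac{497518}{593}\right) 2 = - \frac{995036}{593}$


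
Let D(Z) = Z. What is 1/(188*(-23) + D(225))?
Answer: -1/4099 ≈ -0.00024396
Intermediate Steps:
1/(188*(-23) + D(225)) = 1/(188*(-23) + 225) = 1/(-4324 + 225) = 1/(-4099) = -1/4099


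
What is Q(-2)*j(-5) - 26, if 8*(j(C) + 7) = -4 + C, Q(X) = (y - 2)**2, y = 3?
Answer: -273/8 ≈ -34.125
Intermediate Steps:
Q(X) = 1 (Q(X) = (3 - 2)**2 = 1**2 = 1)
j(C) = -15/2 + C/8 (j(C) = -7 + (-4 + C)/8 = -7 + (-1/2 + C/8) = -15/2 + C/8)
Q(-2)*j(-5) - 26 = 1*(-15/2 + (1/8)*(-5)) - 26 = 1*(-15/2 - 5/8) - 26 = 1*(-65/8) - 26 = -65/8 - 26 = -273/8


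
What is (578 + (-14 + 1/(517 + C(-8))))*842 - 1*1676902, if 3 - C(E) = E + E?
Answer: -322139331/268 ≈ -1.2020e+6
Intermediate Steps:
C(E) = 3 - 2*E (C(E) = 3 - (E + E) = 3 - 2*E)
(578 + (-14 + 1/(517 + C(-8))))*842 - 1*1676902 = (578 + (-14 + 1/(517 + (3 - 2*(-8)))))*842 - 1*1676902 = (578 + (-14 + 1/(517 + (3 + 16))))*842 - 1676902 = (578 + (-14 + 1/(517 + 19)))*842 - 1676902 = (578 + (-14 + 1/536))*842 - 1676902 = (578 - 7503/536)*842 - 1676902 = (302305/536)*842 - 1676902 = 127270405/268 - 1676902 = -322139331/268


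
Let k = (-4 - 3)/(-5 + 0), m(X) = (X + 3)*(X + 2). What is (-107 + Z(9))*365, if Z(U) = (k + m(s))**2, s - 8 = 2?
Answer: 45018662/5 ≈ 9.0037e+6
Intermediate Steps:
s = 10 (s = 8 + 2 = 10)
m(X) = (2 + X)*(3 + X) (m(X) = (3 + X)*(2 + X) = (2 + X)*(3 + X))
k = 7/5 (k = -7/(-5) = -7*(-1/5) = 7/5 ≈ 1.4000)
Z(U) = 619369/25 (Z(U) = (7/5 + (6 + 10**2 + 5*10))**2 = (7/5 + (6 + 100 + 50))**2 = (7/5 + 156)**2 = (787/5)**2 = 619369/25)
(-107 + Z(9))*365 = (-107 + 619369/25)*365 = (616694/25)*365 = 45018662/5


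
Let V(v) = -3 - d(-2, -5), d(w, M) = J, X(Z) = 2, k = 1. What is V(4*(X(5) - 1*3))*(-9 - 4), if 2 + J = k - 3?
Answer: -13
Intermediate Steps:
J = -4 (J = -2 + (1 - 3) = -2 - 2 = -4)
d(w, M) = -4
V(v) = 1 (V(v) = -3 - 1*(-4) = -3 + 4 = 1)
V(4*(X(5) - 1*3))*(-9 - 4) = 1*(-9 - 4) = 1*(-13) = -13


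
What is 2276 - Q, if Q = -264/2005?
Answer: 4563644/2005 ≈ 2276.1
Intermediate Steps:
Q = -264/2005 (Q = -264*1/2005 = -264/2005 ≈ -0.13167)
2276 - Q = 2276 - 1*(-264/2005) = 2276 + 264/2005 = 4563644/2005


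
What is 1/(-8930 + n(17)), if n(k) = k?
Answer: -1/8913 ≈ -0.00011220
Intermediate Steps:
1/(-8930 + n(17)) = 1/(-8930 + 17) = 1/(-8913) = -1/8913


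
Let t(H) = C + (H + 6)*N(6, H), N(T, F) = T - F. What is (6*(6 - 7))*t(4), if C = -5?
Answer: -90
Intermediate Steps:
t(H) = -5 + (6 + H)*(6 - H) (t(H) = -5 + (H + 6)*(6 - H) = -5 + (6 + H)*(6 - H))
(6*(6 - 7))*t(4) = (6*(6 - 7))*(31 - 1*4²) = (6*(-1))*(31 - 1*16) = -6*(31 - 16) = -6*15 = -90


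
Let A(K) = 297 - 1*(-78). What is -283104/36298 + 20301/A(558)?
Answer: 105120283/2268625 ≈ 46.337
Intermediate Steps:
A(K) = 375 (A(K) = 297 + 78 = 375)
-283104/36298 + 20301/A(558) = -283104/36298 + 20301/375 = -283104*1/36298 + 20301*(1/375) = -141552/18149 + 6767/125 = 105120283/2268625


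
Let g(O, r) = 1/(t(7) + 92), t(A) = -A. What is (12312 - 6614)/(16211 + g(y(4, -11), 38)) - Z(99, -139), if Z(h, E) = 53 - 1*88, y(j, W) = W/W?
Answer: 3479435/98424 ≈ 35.352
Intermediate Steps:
y(j, W) = 1
Z(h, E) = -35 (Z(h, E) = 53 - 88 = -35)
g(O, r) = 1/85 (g(O, r) = 1/(-1*7 + 92) = 1/(-7 + 92) = 1/85)
(12312 - 6614)/(16211 + g(y(4, -11), 38)) - Z(99, -139) = (12312 - 6614)/(16211 + 1/85) - 1*(-35) = 5698/(1377936/85) + 35 = 5698*(85/1377936) + 35 = 34595/98424 + 35 = 3479435/98424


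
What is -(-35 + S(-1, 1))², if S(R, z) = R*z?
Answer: -1296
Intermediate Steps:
-(-35 + S(-1, 1))² = -(-35 - 1*1)² = -(-35 - 1)² = -1*(-36)² = -1*1296 = -1296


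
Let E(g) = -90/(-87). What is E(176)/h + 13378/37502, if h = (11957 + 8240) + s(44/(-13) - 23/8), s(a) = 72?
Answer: 3932363419/11021856551 ≈ 0.35678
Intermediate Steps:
h = 20269 (h = (11957 + 8240) + 72 = 20197 + 72 = 20269)
E(g) = 30/29 (E(g) = -90*(-1/87) = 30/29)
E(176)/h + 13378/37502 = (30/29)/20269 + 13378/37502 = (30/29)*(1/20269) + 13378*(1/37502) = 30/587801 + 6689/18751 = 3932363419/11021856551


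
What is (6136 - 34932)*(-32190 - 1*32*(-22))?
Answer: 906670856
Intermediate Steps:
(6136 - 34932)*(-32190 - 1*32*(-22)) = -28796*(-32190 - 32*(-22)) = -28796*(-32190 + 704) = -28796*(-31486) = 906670856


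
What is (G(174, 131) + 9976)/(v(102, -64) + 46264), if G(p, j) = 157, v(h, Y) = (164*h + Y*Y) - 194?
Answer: 10133/66894 ≈ 0.15148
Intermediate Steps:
v(h, Y) = -194 + Y² + 164*h (v(h, Y) = (164*h + Y²) - 194 = (Y² + 164*h) - 194 = -194 + Y² + 164*h)
(G(174, 131) + 9976)/(v(102, -64) + 46264) = (157 + 9976)/((-194 + (-64)² + 164*102) + 46264) = 10133/((-194 + 4096 + 16728) + 46264) = 10133/(20630 + 46264) = 10133/66894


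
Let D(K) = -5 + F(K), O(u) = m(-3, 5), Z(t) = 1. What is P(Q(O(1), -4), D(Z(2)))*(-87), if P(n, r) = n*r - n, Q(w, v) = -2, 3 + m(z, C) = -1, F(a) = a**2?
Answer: -870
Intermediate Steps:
m(z, C) = -4 (m(z, C) = -3 - 1 = -4)
O(u) = -4
D(K) = -5 + K**2
P(n, r) = -n + n*r
P(Q(O(1), -4), D(Z(2)))*(-87) = -2*(-1 + (-5 + 1**2))*(-87) = -2*(-1 + (-5 + 1))*(-87) = -2*(-1 - 4)*(-87) = -2*(-5)*(-87) = 10*(-87) = -870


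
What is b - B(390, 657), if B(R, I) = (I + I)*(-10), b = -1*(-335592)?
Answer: 348732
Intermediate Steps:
b = 335592
B(R, I) = -20*I (B(R, I) = (2*I)*(-10) = -20*I)
b - B(390, 657) = 335592 - (-20)*657 = 335592 - 1*(-13140) = 335592 + 13140 = 348732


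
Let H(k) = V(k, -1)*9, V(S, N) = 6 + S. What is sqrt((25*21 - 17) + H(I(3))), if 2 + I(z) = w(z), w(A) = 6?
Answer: sqrt(598) ≈ 24.454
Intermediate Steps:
I(z) = 4 (I(z) = -2 + 6 = 4)
H(k) = 54 + 9*k (H(k) = (6 + k)*9 = 54 + 9*k)
sqrt((25*21 - 17) + H(I(3))) = sqrt((25*21 - 17) + (54 + 9*4)) = sqrt((525 - 17) + (54 + 36)) = sqrt(508 + 90) = sqrt(598)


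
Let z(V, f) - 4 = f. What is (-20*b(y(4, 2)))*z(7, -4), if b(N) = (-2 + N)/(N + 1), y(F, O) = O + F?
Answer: 0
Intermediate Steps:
y(F, O) = F + O
z(V, f) = 4 + f
b(N) = (-2 + N)/(1 + N)
(-20*b(y(4, 2)))*z(7, -4) = (-20*(-2 + (4 + 2))/(1 + (4 + 2)))*(4 - 4) = -20*(-2 + 6)/(1 + 6)*0 = -20*4/7*0 = -80/7*0 = 0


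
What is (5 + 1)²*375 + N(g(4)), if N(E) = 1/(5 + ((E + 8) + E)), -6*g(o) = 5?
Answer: 459003/34 ≈ 13500.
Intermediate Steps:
g(o) = -⅚ (g(o) = -⅙*5 = -⅚)
N(E) = 1/(13 + 2*E) (N(E) = 1/(5 + ((8 + E) + E)) = 1/(5 + (8 + 2*E)) = 1/(13 + 2*E))
(5 + 1)²*375 + N(g(4)) = (5 + 1)²*375 + 1/(13 + 2*(-⅚)) = 6²*375 + 1/(13 - 5/3) = 36*375 + 1/(34/3) = 13500 + 3/34 = 459003/34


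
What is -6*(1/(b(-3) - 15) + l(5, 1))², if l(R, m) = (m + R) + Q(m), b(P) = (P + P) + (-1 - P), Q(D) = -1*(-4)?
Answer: -214326/361 ≈ -593.70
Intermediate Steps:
Q(D) = 4
b(P) = -1 + P (b(P) = 2*P + (-1 - P) = -1 + P)
l(R, m) = 4 + R + m (l(R, m) = (m + R) + 4 = (R + m) + 4 = 4 + R + m)
-6*(1/(b(-3) - 15) + l(5, 1))² = -6*(1/((-1 - 3) - 15) + (4 + 5 + 1))² = -6*(1/(-4 - 15) + 10)² = -6*(1/(-19) + 10)² = -6*(-1/19 + 10)² = -6*(189/19)² = -6*35721/361 = -214326/361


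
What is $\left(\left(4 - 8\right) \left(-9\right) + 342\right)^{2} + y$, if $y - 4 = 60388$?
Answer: $203276$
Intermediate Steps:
$y = 60392$ ($y = 4 + 60388 = 60392$)
$\left(\left(4 - 8\right) \left(-9\right) + 342\right)^{2} + y = \left(\left(4 - 8\right) \left(-9\right) + 342\right)^{2} + 60392 = \left(\left(-4\right) \left(-9\right) + 342\right)^{2} + 60392 = \left(36 + 342\right)^{2} + 60392 = 378^{2} + 60392 = 142884 + 60392 = 203276$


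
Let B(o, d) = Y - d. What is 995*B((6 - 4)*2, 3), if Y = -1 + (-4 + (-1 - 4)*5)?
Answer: -32835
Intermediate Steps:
Y = -30 (Y = -1 + (-4 - 5*5) = -1 + (-4 - 25) = -1 - 29 = -30)
B(o, d) = -30 - d
995*B((6 - 4)*2, 3) = 995*(-30 - 1*3) = 995*(-30 - 3) = 995*(-33) = -32835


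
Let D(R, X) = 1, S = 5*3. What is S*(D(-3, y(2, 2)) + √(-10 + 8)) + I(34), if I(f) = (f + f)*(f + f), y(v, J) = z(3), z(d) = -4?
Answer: 4639 + 15*I*√2 ≈ 4639.0 + 21.213*I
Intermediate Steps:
y(v, J) = -4
S = 15
I(f) = 4*f² (I(f) = (2*f)*(2*f) = 4*f²)
S*(D(-3, y(2, 2)) + √(-10 + 8)) + I(34) = 15*(1 + √(-10 + 8)) + 4*34² = 15*(1 + √(-2)) + 4*1156 = 15*(1 + I*√2) + 4624 = (15 + 15*I*√2) + 4624 = 4639 + 15*I*√2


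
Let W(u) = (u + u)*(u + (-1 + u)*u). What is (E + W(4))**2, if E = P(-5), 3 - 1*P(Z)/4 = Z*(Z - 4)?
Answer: 1600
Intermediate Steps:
P(Z) = 12 - 4*Z*(-4 + Z) (P(Z) = 12 - 4*Z*(Z - 4) = 12 - 4*Z*(-4 + Z))
W(u) = 2*u*(u + u*(-1 + u)) (W(u) = (2*u)*(u + u*(-1 + u)) = 2*u*(u + u*(-1 + u)))
E = -168 (E = 12 - 4*(-5)**2 + 16*(-5) = 12 - 4*25 - 80 = 12 - 100 - 80 = -168)
(E + W(4))**2 = (-168 + 2*4**3)**2 = (-168 + 2*64)**2 = (-168 + 128)**2 = (-40)**2 = 1600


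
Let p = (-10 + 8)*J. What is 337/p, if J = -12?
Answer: 337/24 ≈ 14.042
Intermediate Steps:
p = 24 (p = (-10 + 8)*(-12) = -2*(-12) = 24)
337/p = 337/24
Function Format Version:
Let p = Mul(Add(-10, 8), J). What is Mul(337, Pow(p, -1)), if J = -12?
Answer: Rational(337, 24) ≈ 14.042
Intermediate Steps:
p = 24 (p = Mul(Add(-10, 8), -12) = Mul(-2, -12) = 24)
Mul(337, Pow(p, -1)) = Mul(337, Pow(24, -1)) = Mul(337, Rational(1, 24)) = Rational(337, 24)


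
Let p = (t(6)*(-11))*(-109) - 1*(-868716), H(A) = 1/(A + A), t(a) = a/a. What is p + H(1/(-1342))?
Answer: 869244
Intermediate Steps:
t(a) = 1
H(A) = 1/(2*A)
p = 869915 (p = (1*(-11))*(-109) - 1*(-868716) = -11*(-109) + 868716 = 1199 + 868716 = 869915)
p + H(1/(-1342)) = 869915 + 1/(2*(1/(-1342))) = 869915 + 1/(2*(-1/1342)) = 869915 + (½)*(-1342) = 869915 - 671 = 869244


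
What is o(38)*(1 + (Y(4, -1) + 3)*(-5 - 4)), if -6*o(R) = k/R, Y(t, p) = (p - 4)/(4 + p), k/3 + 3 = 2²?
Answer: 11/76 ≈ 0.14474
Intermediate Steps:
k = 3 (k = -9 + 3*2² = -9 + 3*4 = -9 + 12 = 3)
Y(t, p) = (-4 + p)/(4 + p)
o(R) = -1/(2*R)
o(38)*(1 + (Y(4, -1) + 3)*(-5 - 4)) = (-½/38)*(1 + ((-4 - 1)/(4 - 1) + 3)*(-5 - 4)) = (-½*1/38)*(1 + (-5/3 + 3)*(-9)) = -(1 + ((⅓)*(-5) + 3)*(-9))/76 = -(1 + (-5/3 + 3)*(-9))/76 = -(1 + (4/3)*(-9))/76 = -(1 - 12)/76 = -1/76*(-11) = 11/76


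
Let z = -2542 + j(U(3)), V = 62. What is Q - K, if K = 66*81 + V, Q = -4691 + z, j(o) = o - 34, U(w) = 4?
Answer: -12671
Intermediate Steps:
j(o) = -34 + o
z = -2572 (z = -2542 + (-34 + 4) = -2542 - 30 = -2572)
Q = -7263 (Q = -4691 - 2572 = -7263)
K = 5408 (K = 66*81 + 62 = 5346 + 62 = 5408)
Q - K = -7263 - 1*5408 = -7263 - 5408 = -12671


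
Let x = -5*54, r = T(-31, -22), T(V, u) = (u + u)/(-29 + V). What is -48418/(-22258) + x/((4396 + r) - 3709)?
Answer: 102333797/57403382 ≈ 1.7827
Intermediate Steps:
T(V, u) = 2*u/(-29 + V) (T(V, u) = (2*u)/(-29 + V) = 2*u/(-29 + V))
r = 11/15 (r = 2*(-22)/(-29 - 31) = 2*(-22)/(-60) = 2*(-22)*(-1/60) = 11/15 ≈ 0.73333)
x = -270
-48418/(-22258) + x/((4396 + r) - 3709) = -48418/(-22258) - 270/((4396 + 11/15) - 3709) = -48418*(-1/22258) - 270/(65951/15 - 3709) = 24209/11129 - 270/10316/15 = 24209/11129 - 270*15/10316 = 24209/11129 - 2025/5158 = 102333797/57403382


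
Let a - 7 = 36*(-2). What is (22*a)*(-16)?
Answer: 22880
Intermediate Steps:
a = -65 (a = 7 + 36*(-2) = 7 - 72 = -65)
(22*a)*(-16) = (22*(-65))*(-16) = -1430*(-16) = 22880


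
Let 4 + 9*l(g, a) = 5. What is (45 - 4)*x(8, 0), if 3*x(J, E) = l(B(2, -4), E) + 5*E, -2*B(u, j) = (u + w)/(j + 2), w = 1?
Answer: 41/27 ≈ 1.5185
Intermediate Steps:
B(u, j) = -(1 + u)/(2*(2 + j)) (B(u, j) = -(u + 1)/(2*(j + 2)) = -(1 + u)/(2*(2 + j)))
l(g, a) = ⅑ (l(g, a) = -4/9 + (⅑)*5 = -4/9 + 5/9 = ⅑)
x(J, E) = 1/27 + 5*E/3 (x(J, E) = (⅑ + 5*E)/3 = 1/27 + 5*E/3)
(45 - 4)*x(8, 0) = (45 - 4)*(1/27 + (5/3)*0) = 41*(1/27 + 0) = 41*(1/27) = 41/27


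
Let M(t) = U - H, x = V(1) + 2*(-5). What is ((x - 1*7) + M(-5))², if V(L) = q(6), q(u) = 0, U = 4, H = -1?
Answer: 144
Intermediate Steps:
V(L) = 0
x = -10 (x = 0 + 2*(-5) = 0 - 10 = -10)
M(t) = 5 (M(t) = 4 - 1*(-1) = 4 + 1 = 5)
((x - 1*7) + M(-5))² = ((-10 - 1*7) + 5)² = ((-10 - 7) + 5)² = (-17 + 5)² = (-12)² = 144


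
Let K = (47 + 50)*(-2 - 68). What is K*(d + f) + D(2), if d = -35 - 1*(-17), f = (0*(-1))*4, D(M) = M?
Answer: 122222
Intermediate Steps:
K = -6790 (K = 97*(-70) = -6790)
f = 0 (f = 0*4 = 0)
d = -18 (d = -35 + 17 = -18)
K*(d + f) + D(2) = -6790*(-18 + 0) + 2 = -6790*(-18) + 2 = 122220 + 2 = 122222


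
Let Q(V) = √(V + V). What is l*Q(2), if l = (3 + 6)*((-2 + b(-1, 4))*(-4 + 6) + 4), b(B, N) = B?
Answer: -36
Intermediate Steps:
Q(V) = √2*√V (Q(V) = √(2*V) = √2*√V)
l = -18 (l = (3 + 6)*((-2 - 1)*(-4 + 6) + 4) = 9*(-3*2 + 4) = 9*(-6 + 4) = 9*(-2) = -18)
l*Q(2) = -18*√2*√2 = -18*2 = -36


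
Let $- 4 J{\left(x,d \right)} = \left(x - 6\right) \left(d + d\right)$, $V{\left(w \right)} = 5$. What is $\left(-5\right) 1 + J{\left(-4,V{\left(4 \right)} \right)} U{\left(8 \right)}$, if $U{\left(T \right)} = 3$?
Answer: $70$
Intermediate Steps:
$J{\left(x,d \right)} = - \frac{d \left(-6 + x\right)}{2}$ ($J{\left(x,d \right)} = - \frac{\left(x - 6\right) \left(d + d\right)}{4} = - \frac{\left(-6 + x\right) 2 d}{4} = - \frac{2 d \left(-6 + x\right)}{4} = - \frac{d \left(-6 + x\right)}{2}$)
$\left(-5\right) 1 + J{\left(-4,V{\left(4 \right)} \right)} U{\left(8 \right)} = \left(-5\right) 1 + \frac{1}{2} \cdot 5 \left(6 - -4\right) 3 = -5 + \frac{1}{2} \cdot 5 \left(6 + 4\right) 3 = -5 + \frac{1}{2} \cdot 5 \cdot 10 \cdot 3 = -5 + 25 \cdot 3 = -5 + 75 = 70$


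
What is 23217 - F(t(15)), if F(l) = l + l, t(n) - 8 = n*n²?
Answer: 16451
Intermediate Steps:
t(n) = 8 + n³ (t(n) = 8 + n*n² = 8 + n³)
F(l) = 2*l
23217 - F(t(15)) = 23217 - 2*(8 + 15³) = 23217 - 2*(8 + 3375) = 23217 - 2*3383 = 23217 - 1*6766 = 23217 - 6766 = 16451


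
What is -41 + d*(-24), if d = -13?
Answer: 271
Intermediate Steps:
-41 + d*(-24) = -41 - 13*(-24) = -41 + 312 = 271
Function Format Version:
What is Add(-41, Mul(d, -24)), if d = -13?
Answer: 271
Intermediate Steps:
Add(-41, Mul(d, -24)) = Add(-41, Mul(-13, -24)) = Add(-41, 312) = 271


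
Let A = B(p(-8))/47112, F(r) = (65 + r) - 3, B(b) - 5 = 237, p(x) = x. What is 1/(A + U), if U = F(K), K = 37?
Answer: 23556/2332165 ≈ 0.010100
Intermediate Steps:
B(b) = 242 (B(b) = 5 + 237 = 242)
F(r) = 62 + r
U = 99 (U = 62 + 37 = 99)
A = 121/23556 (A = 242/47112 = 242*(1/47112) = 121/23556 ≈ 0.0051367)
1/(A + U) = 1/(121/23556 + 99) = 1/(2332165/23556) = 23556/2332165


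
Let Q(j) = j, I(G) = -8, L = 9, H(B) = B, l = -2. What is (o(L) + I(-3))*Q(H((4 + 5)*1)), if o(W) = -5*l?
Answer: 18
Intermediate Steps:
o(W) = 10 (o(W) = -5*(-2) = 10)
(o(L) + I(-3))*Q(H((4 + 5)*1)) = (10 - 8)*((4 + 5)*1) = 2*(9*1) = 2*9 = 18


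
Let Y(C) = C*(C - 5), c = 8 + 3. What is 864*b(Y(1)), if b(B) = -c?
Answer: -9504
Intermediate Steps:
c = 11
Y(C) = C*(-5 + C)
b(B) = -11 (b(B) = -1*11 = -11)
864*b(Y(1)) = 864*(-11) = -9504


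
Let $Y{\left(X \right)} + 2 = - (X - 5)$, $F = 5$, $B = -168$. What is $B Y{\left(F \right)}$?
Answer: $336$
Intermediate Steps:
$Y{\left(X \right)} = 3 - X$ ($Y{\left(X \right)} = -2 - \left(X - 5\right) = -2 - \left(-5 + X\right) = 3 - X$)
$B Y{\left(F \right)} = - 168 \left(3 - 5\right) = \left(-168\right) \left(-2\right) = 336$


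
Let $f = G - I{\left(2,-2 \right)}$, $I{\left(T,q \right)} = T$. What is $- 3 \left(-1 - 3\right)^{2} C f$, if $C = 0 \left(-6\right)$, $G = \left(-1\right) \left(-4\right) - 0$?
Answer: $0$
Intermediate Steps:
$G = 4$ ($G = 4 + 0 = 4$)
$C = 0$
$f = 2$ ($f = 4 - 2 = 2$)
$- 3 \left(-1 - 3\right)^{2} C f = - 3 \left(-1 - 3\right)^{2} \cdot 0 \cdot 2 = - 3 \left(-4\right)^{2} \cdot 0 \cdot 2 = \left(-3\right) 16 \cdot 0 \cdot 2 = \left(-48\right) 0 \cdot 2 = 0 \cdot 2 = 0$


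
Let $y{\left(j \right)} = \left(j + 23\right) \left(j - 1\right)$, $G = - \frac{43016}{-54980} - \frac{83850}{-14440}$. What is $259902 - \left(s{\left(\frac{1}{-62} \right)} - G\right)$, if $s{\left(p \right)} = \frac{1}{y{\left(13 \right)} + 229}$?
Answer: $\frac{3409840197436641}{13119382580} \approx 2.5991 \cdot 10^{5}$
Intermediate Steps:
$G = \frac{130780601}{19847780}$ ($G = \left(-43016\right) \left(- \frac{1}{54980}\right) - - \frac{8385}{1444} = \frac{10754}{13745} + \frac{8385}{1444} = \frac{130780601}{19847780} \approx 6.5892$)
$y{\left(j \right)} = \left(-1 + j\right) \left(23 + j\right)$ ($y{\left(j \right)} = \left(23 + j\right) \left(-1 + j\right) = \left(-1 + j\right) \left(23 + j\right)$)
$s{\left(p \right)} = \frac{1}{661}$ ($s{\left(p \right)} = \frac{1}{\left(-23 + 13^{2} + 22 \cdot 13\right) + 229} = \frac{1}{\left(-23 + 169 + 286\right) + 229} = \frac{1}{432 + 229} = \frac{1}{661}$)
$259902 - \left(s{\left(\frac{1}{-62} \right)} - G\right) = 259902 - \left(\frac{1}{661} - \frac{130780601}{19847780}\right) = 259902 - - \frac{86426129481}{13119382580} = 259902 + \frac{86426129481}{13119382580} = \frac{3409840197436641}{13119382580}$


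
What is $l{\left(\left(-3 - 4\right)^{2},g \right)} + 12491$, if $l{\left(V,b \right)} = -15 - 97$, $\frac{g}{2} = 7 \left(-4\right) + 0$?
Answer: $12379$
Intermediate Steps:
$g = -56$ ($g = 2 \left(7 \left(-4\right) + 0\right) = 2 \left(-28 + 0\right) = 2 \left(-28\right) = -56$)
$l{\left(V,b \right)} = -112$ ($l{\left(V,b \right)} = -15 - 97 = -112$)
$l{\left(\left(-3 - 4\right)^{2},g \right)} + 12491 = -112 + 12491 = 12379$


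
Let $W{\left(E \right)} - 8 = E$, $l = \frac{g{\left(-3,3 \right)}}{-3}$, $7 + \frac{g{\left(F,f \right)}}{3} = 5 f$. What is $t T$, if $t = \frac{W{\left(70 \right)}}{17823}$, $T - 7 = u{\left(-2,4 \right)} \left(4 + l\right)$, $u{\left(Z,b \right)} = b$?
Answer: $- \frac{18}{457} \approx -0.039387$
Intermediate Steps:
$g{\left(F,f \right)} = -21 + 15 f$ ($g{\left(F,f \right)} = -21 + 3 \cdot 5 f = -21 + 15 f$)
$l = -8$ ($l = \frac{-21 + 15 \cdot 3}{-3} = \left(-21 + 45\right) \left(- \frac{1}{3}\right) = 24 \left(- \frac{1}{3}\right) = -8$)
$T = -9$ ($T = 7 + 4 \left(4 - 8\right) = 7 + 4 \left(-4\right) = 7 - 16 = -9$)
$W{\left(E \right)} = 8 + E$
$t = \frac{2}{457}$ ($t = \frac{8 + 70}{17823} = 78 \cdot \frac{1}{17823} = \frac{2}{457} \approx 0.0043764$)
$t T = \frac{2}{457} \left(-9\right) = - \frac{18}{457}$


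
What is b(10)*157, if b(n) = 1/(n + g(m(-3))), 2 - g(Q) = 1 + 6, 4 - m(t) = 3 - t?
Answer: 157/5 ≈ 31.400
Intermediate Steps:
m(t) = 1 + t (m(t) = 4 - (3 - t) = 4 + (-3 + t) = 1 + t)
g(Q) = -5 (g(Q) = 2 - (1 + 6) = 2 - 1*7 = 2 - 7 = -5)
b(n) = 1/(-5 + n) (b(n) = 1/(n - 5) = 1/(-5 + n))
b(10)*157 = 157/(-5 + 10) = 157/5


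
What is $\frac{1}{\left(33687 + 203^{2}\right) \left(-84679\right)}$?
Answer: $- \frac{1}{6342118384} \approx -1.5768 \cdot 10^{-10}$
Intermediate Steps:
$\frac{1}{\left(33687 + 203^{2}\right) \left(-84679\right)} = \frac{1}{33687 + 41209} \left(- \frac{1}{84679}\right) = \frac{1}{74896} \left(- \frac{1}{84679}\right) = - \frac{1}{6342118384}$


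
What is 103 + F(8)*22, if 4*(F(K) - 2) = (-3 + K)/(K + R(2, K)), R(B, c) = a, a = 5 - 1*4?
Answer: 2701/18 ≈ 150.06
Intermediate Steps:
a = 1 (a = 5 - 4 = 1)
R(B, c) = 1
F(K) = 2 + (-3 + K)/(4*(1 + K)) (F(K) = 2 + ((-3 + K)/(K + 1))/4 = 2 + ((-3 + K)/(1 + K))/4 = 2 + (-3 + K)/(4*(1 + K)))
103 + F(8)*22 = 103 + ((5 + 9*8)/(4*(1 + 8)))*22 = 103 + ((1/4)*(5 + 72)/9)*22 = 103 + ((1/4)*(1/9)*77)*22 = 103 + (77/36)*22 = 103 + 847/18 = 2701/18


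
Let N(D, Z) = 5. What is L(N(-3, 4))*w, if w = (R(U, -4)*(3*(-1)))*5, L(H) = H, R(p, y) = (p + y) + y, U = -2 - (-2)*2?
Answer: 450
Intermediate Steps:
U = 2 (U = -2 - 1*(-4) = -2 + 4 = 2)
R(p, y) = p + 2*y
w = 90 (w = ((2 + 2*(-4))*(3*(-1)))*5 = ((2 - 8)*(-3))*5 = -6*(-3)*5 = 18*5 = 90)
L(N(-3, 4))*w = 5*90 = 450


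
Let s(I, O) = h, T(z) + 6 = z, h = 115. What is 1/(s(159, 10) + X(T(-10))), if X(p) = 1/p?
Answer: 16/1839 ≈ 0.0087004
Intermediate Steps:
T(z) = -6 + z
s(I, O) = 115
1/(s(159, 10) + X(T(-10))) = 1/(115 + 1/(-6 - 10)) = 1/(115 + 1/(-16)) = 1/(115 - 1/16) = 1/(1839/16) = 16/1839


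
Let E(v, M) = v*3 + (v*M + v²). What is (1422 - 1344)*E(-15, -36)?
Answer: 56160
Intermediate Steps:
E(v, M) = v² + 3*v + M*v (E(v, M) = 3*v + (M*v + v²) = 3*v + (v² + M*v) = v² + 3*v + M*v)
(1422 - 1344)*E(-15, -36) = (1422 - 1344)*(-15*(3 - 36 - 15)) = 78*(-15*(-48)) = 78*720 = 56160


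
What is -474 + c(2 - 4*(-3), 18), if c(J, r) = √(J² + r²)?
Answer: -474 + 2*√130 ≈ -451.20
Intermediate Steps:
-474 + c(2 - 4*(-3), 18) = -474 + √((2 - 4*(-3))² + 18²) = -474 + √((2 + 12)² + 324) = -474 + √(14² + 324) = -474 + √(196 + 324) = -474 + √520 = -474 + 2*√130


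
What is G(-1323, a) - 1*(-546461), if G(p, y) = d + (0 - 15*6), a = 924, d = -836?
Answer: 545535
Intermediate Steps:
G(p, y) = -926 (G(p, y) = -836 + (0 - 15*6) = -836 + (0 - 90) = -836 - 90 = -926)
G(-1323, a) - 1*(-546461) = -926 - 1*(-546461) = -926 + 546461 = 545535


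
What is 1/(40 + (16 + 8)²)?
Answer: 1/616 ≈ 0.0016234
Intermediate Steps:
1/(40 + (16 + 8)²) = 1/(40 + 24²) = 1/(40 + 576) = 1/616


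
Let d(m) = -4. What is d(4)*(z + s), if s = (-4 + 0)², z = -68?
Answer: 208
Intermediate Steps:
s = 16 (s = (-4)² = 16)
d(4)*(z + s) = -4*(-68 + 16) = -4*(-52) = 208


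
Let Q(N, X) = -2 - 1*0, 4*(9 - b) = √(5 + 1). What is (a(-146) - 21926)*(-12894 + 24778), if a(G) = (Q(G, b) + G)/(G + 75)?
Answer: -18498610632/71 ≈ -2.6054e+8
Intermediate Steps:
b = 9 - √6/4 (b = 9 - √(5 + 1)/4 = 9 - √6/4 ≈ 8.3876)
Q(N, X) = -2 (Q(N, X) = -2 + 0 = -2)
a(G) = (-2 + G)/(75 + G) (a(G) = (-2 + G)/(G + 75) = (-2 + G)/(75 + G))
(a(-146) - 21926)*(-12894 + 24778) = ((-2 - 146)/(75 - 146) - 21926)*(-12894 + 24778) = (-148/(-71) - 21926)*11884 = (-1/71*(-148) - 21926)*11884 = (148/71 - 21926)*11884 = -1556598/71*11884 = -18498610632/71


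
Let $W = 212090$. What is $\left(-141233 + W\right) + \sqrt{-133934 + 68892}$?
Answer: $70857 + i \sqrt{65042} \approx 70857.0 + 255.03 i$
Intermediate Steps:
$\left(-141233 + W\right) + \sqrt{-133934 + 68892} = \left(-141233 + 212090\right) + \sqrt{-133934 + 68892} = 70857 + \sqrt{-65042} = 70857 + i \sqrt{65042}$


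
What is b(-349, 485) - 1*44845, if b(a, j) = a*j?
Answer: -214110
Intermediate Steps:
b(-349, 485) - 1*44845 = -349*485 - 1*44845 = -169265 - 44845 = -214110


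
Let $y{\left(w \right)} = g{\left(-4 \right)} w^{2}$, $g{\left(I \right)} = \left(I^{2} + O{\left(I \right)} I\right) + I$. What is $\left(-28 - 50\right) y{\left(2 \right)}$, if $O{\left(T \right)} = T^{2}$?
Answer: $16224$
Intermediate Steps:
$g{\left(I \right)} = I + I^{2} + I^{3}$ ($g{\left(I \right)} = \left(I^{2} + I^{2} I\right) + I = \left(I^{2} + I^{3}\right) + I = I + I^{2} + I^{3}$)
$y{\left(w \right)} = - 52 w^{2}$ ($y{\left(w \right)} = - 4 \left(1 - 4 + \left(-4\right)^{2}\right) w^{2} = - 4 \left(1 - 4 + 16\right) w^{2} = \left(-4\right) 13 w^{2} = - 52 w^{2}$)
$\left(-28 - 50\right) y{\left(2 \right)} = \left(-28 - 50\right) \left(- 52 \cdot 2^{2}\right) = - 78 \left(\left(-52\right) 4\right) = \left(-78\right) \left(-208\right) = 16224$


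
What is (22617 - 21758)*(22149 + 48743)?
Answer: 60896228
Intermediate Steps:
(22617 - 21758)*(22149 + 48743) = 859*70892 = 60896228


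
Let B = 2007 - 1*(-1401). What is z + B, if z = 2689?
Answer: 6097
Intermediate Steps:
B = 3408 (B = 2007 + 1401 = 3408)
z + B = 2689 + 3408 = 6097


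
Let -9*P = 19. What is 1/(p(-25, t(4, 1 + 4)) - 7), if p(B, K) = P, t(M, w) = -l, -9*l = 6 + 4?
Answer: -9/82 ≈ -0.10976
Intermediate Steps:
l = -10/9 (l = -(6 + 4)/9 = -⅑*10 = -10/9 ≈ -1.1111)
P = -19/9 (P = -⅑*19 = -19/9 ≈ -2.1111)
t(M, w) = 10/9 (t(M, w) = -1*(-10/9) = 10/9)
p(B, K) = -19/9
1/(p(-25, t(4, 1 + 4)) - 7) = 1/(-19/9 - 7) = 1/(-82/9) = -9/82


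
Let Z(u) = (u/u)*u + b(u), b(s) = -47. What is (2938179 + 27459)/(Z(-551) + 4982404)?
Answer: 494273/830301 ≈ 0.59529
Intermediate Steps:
Z(u) = -47 + u (Z(u) = (u/u)*u - 47 = 1*u - 47 = u - 47 = -47 + u)
(2938179 + 27459)/(Z(-551) + 4982404) = (2938179 + 27459)/((-47 - 551) + 4982404) = 2965638/(-598 + 4982404) = 2965638/4981806 = 2965638*(1/4981806) = 494273/830301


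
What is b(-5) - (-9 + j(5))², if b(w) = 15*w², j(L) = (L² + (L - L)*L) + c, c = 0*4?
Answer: 119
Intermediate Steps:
c = 0
j(L) = L² (j(L) = (L² + (L - L)*L) + 0 = (L² + 0*L) + 0 = (L² + 0) + 0 = L² + 0 = L²)
b(-5) - (-9 + j(5))² = 15*(-5)² - (-9 + 5²)² = 15*25 - (-9 + 25)² = 375 - 1*16² = 375 - 1*256 = 375 - 256 = 119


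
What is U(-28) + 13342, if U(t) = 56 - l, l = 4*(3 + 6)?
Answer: 13362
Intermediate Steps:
l = 36 (l = 4*9 = 36)
U(t) = 20 (U(t) = 56 - 1*36 = 56 - 36 = 20)
U(-28) + 13342 = 20 + 13342 = 13362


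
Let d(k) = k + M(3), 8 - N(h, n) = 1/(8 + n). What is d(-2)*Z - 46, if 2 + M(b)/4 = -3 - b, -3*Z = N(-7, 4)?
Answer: 787/18 ≈ 43.722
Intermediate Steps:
N(h, n) = 8 - 1/(8 + n)
Z = -95/36 (Z = -(63 + 8*4)/(3*(8 + 4)) = -(63 + 32)/(3*12) = -95/36 ≈ -2.6389)
M(b) = -20 - 4*b (M(b) = -8 + 4*(-3 - b) = -8 + (-12 - 4*b) = -20 - 4*b)
d(k) = -32 + k (d(k) = k + (-20 - 4*3) = k + (-20 - 12) = k - 32 = -32 + k)
d(-2)*Z - 46 = (-32 - 2)*(-95/36) - 46 = -34*(-95/36) - 46 = 1615/18 - 46 = 787/18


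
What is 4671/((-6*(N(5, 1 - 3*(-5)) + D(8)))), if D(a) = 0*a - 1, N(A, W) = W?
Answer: -519/10 ≈ -51.900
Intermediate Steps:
D(a) = -1 (D(a) = 0 - 1 = -1)
4671/((-6*(N(5, 1 - 3*(-5)) + D(8)))) = 4671/((-6*((1 - 3*(-5)) - 1))) = 4671/((-6*((1 + 15) - 1))) = 4671/((-6*(16 - 1))) = 4671/((-6*15)) = 4671/(-90) = 4671*(-1/90) = -519/10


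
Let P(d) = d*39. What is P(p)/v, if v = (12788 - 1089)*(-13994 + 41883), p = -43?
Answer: -1677/326273411 ≈ -5.1399e-6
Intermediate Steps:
P(d) = 39*d
v = 326273411 (v = 11699*27889 = 326273411)
P(p)/v = (39*(-43))/326273411 = -1677*1/326273411 = -1677/326273411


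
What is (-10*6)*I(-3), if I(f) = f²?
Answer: -540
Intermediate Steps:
(-10*6)*I(-3) = -10*6*(-3)² = -60*9 = -540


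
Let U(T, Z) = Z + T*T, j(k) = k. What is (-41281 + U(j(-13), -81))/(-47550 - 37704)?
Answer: 13731/28418 ≈ 0.48318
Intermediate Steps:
U(T, Z) = Z + T**2
(-41281 + U(j(-13), -81))/(-47550 - 37704) = (-41281 + (-81 + (-13)**2))/(-47550 - 37704) = (-41281 + (-81 + 169))/(-85254) = (-41281 + 88)*(-1/85254) = -41193*(-1/85254) = 13731/28418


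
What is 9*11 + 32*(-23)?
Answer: -637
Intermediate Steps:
9*11 + 32*(-23) = 99 - 736 = -637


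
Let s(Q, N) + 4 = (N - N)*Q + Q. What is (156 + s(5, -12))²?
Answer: 24649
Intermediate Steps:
s(Q, N) = -4 + Q (s(Q, N) = -4 + ((N - N)*Q + Q) = -4 + (0*Q + Q) = -4 + (0 + Q) = -4 + Q)
(156 + s(5, -12))² = (156 + (-4 + 5))² = (156 + 1)² = 157² = 24649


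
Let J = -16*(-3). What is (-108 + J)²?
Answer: 3600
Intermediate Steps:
J = 48
(-108 + J)² = (-108 + 48)² = (-60)² = 3600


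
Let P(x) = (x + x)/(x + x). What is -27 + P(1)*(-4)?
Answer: -31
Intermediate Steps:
P(x) = 1 (P(x) = (2*x)/((2*x)) = (2*x)*(1/(2*x)) = 1)
-27 + P(1)*(-4) = -27 + 1*(-4) = -27 - 4 = -31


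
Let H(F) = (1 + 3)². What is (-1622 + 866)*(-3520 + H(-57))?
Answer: 2649024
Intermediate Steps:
H(F) = 16 (H(F) = 4² = 16)
(-1622 + 866)*(-3520 + H(-57)) = (-1622 + 866)*(-3520 + 16) = -756*(-3504) = 2649024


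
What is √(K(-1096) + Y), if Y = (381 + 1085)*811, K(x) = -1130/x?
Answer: √89259885781/274 ≈ 1090.4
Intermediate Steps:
Y = 1188926 (Y = 1466*811 = 1188926)
√(K(-1096) + Y) = √(-1130/(-1096) + 1188926) = √(-1130*(-1/1096) + 1188926) = √(565/548 + 1188926) = √(651532013/548) = √89259885781/274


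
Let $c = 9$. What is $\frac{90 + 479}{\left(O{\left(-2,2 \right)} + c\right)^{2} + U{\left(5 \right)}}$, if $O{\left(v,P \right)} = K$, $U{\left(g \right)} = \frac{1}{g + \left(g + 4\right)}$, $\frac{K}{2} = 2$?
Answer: $\frac{7966}{2367} \approx 3.3654$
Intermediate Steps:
$K = 4$ ($K = 2 \cdot 2 = 4$)
$U{\left(g \right)} = \frac{1}{4 + 2 g}$ ($U{\left(g \right)} = \frac{1}{g + \left(4 + g\right)} = \frac{1}{4 + 2 g}$)
$O{\left(v,P \right)} = 4$
$\frac{90 + 479}{\left(O{\left(-2,2 \right)} + c\right)^{2} + U{\left(5 \right)}} = \frac{90 + 479}{\left(4 + 9\right)^{2} + \frac{1}{2 \left(2 + 5\right)}} = \frac{569}{13^{2} + \frac{1}{2 \cdot 7}} = \frac{569}{169 + \frac{1}{2} \cdot \frac{1}{7}} = \frac{569}{169 + \frac{1}{14}} = \frac{569}{\frac{2367}{14}} = 569 \cdot \frac{14}{2367} = \frac{7966}{2367}$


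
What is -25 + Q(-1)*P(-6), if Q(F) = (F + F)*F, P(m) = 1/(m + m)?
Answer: -151/6 ≈ -25.167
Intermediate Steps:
P(m) = 1/(2*m)
Q(F) = 2*F² (Q(F) = (2*F)*F = 2*F²)
-25 + Q(-1)*P(-6) = -25 + (2*(-1)²)*((½)/(-6)) = -25 + (2*1)*((½)*(-⅙)) = -25 + 2*(-1/12) = -25 - ⅙ = -151/6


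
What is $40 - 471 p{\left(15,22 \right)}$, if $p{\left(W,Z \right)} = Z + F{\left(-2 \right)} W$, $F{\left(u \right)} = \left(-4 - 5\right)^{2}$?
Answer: $-582587$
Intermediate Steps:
$F{\left(u \right)} = 81$ ($F{\left(u \right)} = \left(-9\right)^{2} = 81$)
$p{\left(W,Z \right)} = Z + 81 W$
$40 - 471 p{\left(15,22 \right)} = 40 - 471 \left(22 + 81 \cdot 15\right) = 40 - 471 \left(22 + 1215\right) = 40 - 582627 = -582587$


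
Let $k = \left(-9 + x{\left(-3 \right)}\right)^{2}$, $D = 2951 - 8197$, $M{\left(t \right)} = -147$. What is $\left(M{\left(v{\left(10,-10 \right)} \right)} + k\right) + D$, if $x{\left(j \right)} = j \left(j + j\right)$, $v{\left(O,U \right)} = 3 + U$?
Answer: $-5312$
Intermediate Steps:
$x{\left(j \right)} = 2 j^{2}$ ($x{\left(j \right)} = j 2 j = 2 j^{2}$)
$D = -5246$
$k = 81$ ($k = \left(-9 + 2 \left(-3\right)^{2}\right)^{2} = \left(-9 + 2 \cdot 9\right)^{2} = \left(-9 + 18\right)^{2} = 9^{2} = 81$)
$\left(M{\left(v{\left(10,-10 \right)} \right)} + k\right) + D = \left(-147 + 81\right) - 5246 = -66 - 5246 = -5312$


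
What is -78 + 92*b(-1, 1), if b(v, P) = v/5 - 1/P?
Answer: -942/5 ≈ -188.40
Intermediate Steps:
b(v, P) = -1/P + v/5 (b(v, P) = v*(⅕) - 1/P = v/5 - 1/P = -1/P + v/5)
-78 + 92*b(-1, 1) = -78 + 92*(-1/1 + (⅕)*(-1)) = -78 + 92*(-1*1 - ⅕) = -78 + 92*(-1 - ⅕) = -78 + 92*(-6/5) = -78 - 552/5 = -942/5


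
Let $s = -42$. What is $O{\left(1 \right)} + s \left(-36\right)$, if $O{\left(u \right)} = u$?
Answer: $1513$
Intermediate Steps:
$O{\left(1 \right)} + s \left(-36\right) = 1 - -1512 = 1 + 1512 = 1513$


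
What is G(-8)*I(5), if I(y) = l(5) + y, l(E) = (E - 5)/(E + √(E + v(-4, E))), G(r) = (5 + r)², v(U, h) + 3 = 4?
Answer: 45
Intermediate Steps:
v(U, h) = 1 (v(U, h) = -3 + 4 = 1)
l(E) = (-5 + E)/(E + √(1 + E)) (l(E) = (E - 5)/(E + √(E + 1)) = (-5 + E)/(E + √(1 + E)))
I(y) = y (I(y) = (-5 + 5)/(5 + √(1 + 5)) + y = 0/(5 + √6) + y = 0 + y = y)
G(-8)*I(5) = (5 - 8)²*5 = (-3)²*5 = 9*5 = 45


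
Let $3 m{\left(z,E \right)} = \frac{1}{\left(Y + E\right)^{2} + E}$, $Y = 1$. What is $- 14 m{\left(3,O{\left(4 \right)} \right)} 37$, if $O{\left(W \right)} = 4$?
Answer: $- \frac{518}{87} \approx -5.954$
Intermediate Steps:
$m{\left(z,E \right)} = \frac{1}{3 \left(E + \left(1 + E\right)^{2}\right)}$ ($m{\left(z,E \right)} = \frac{1}{3 \left(\left(1 + E\right)^{2} + E\right)} = \frac{1}{3 \left(E + \left(1 + E\right)^{2}\right)}$)
$- 14 m{\left(3,O{\left(4 \right)} \right)} 37 = - 14 \frac{1}{3 \left(4 + \left(1 + 4\right)^{2}\right)} 37 = - 14 \frac{1}{3 \left(4 + 5^{2}\right)} 37 = - 14 \frac{1}{3 \left(4 + 25\right)} 37 = - 14 \frac{1}{3 \cdot 29} \cdot 37 = - 14 \cdot \frac{1}{3} \cdot \frac{1}{29} \cdot 37 = \left(-14\right) \frac{1}{87} \cdot 37 = \left(- \frac{14}{87}\right) 37 = - \frac{518}{87}$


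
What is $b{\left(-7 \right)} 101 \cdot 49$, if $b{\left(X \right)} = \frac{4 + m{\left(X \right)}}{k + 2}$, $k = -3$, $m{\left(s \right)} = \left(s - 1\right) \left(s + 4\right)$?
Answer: $-138572$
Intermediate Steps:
$m{\left(s \right)} = \left(-1 + s\right) \left(4 + s\right)$
$b{\left(X \right)} = - X^{2} - 3 X$ ($b{\left(X \right)} = \frac{4 + \left(-4 + X^{2} + 3 X\right)}{-3 + 2} = \frac{X^{2} + 3 X}{-1} = \left(X^{2} + 3 X\right) \left(-1\right) = - X^{2} - 3 X$)
$b{\left(-7 \right)} 101 \cdot 49 = - 7 \left(-3 - -7\right) 101 \cdot 49 = - 7 \left(-3 + 7\right) 101 \cdot 49 = \left(-7\right) 4 \cdot 101 \cdot 49 = \left(-28\right) 101 \cdot 49 = \left(-2828\right) 49 = -138572$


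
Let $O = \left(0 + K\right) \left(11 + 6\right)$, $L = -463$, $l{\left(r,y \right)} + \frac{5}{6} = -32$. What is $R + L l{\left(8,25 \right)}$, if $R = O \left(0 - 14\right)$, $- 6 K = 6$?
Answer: $\frac{92639}{6} \approx 15440.0$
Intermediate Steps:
$K = -1$ ($K = \left(- \frac{1}{6}\right) 6 = -1$)
$l{\left(r,y \right)} = - \frac{197}{6}$ ($l{\left(r,y \right)} = - \frac{5}{6} - 32 = - \frac{197}{6}$)
$O = -17$ ($O = \left(0 - 1\right) \left(11 + 6\right) = \left(-1\right) 17 = -17$)
$R = 238$ ($R = - 17 \left(0 - 14\right) = \left(-17\right) \left(-14\right) = 238$)
$R + L l{\left(8,25 \right)} = 238 - - \frac{91211}{6} = 238 + \frac{91211}{6} = \frac{92639}{6}$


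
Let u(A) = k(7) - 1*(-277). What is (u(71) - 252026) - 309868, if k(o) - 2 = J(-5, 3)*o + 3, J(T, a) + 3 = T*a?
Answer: -561738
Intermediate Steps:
J(T, a) = -3 + T*a
k(o) = 5 - 18*o (k(o) = 2 + ((-3 - 5*3)*o + 3) = 2 + ((-3 - 15)*o + 3) = 2 + (-18*o + 3) = 2 + (3 - 18*o) = 5 - 18*o)
u(A) = 156 (u(A) = (5 - 18*7) - 1*(-277) = (5 - 126) + 277 = -121 + 277 = 156)
(u(71) - 252026) - 309868 = (156 - 252026) - 309868 = -251870 - 309868 = -561738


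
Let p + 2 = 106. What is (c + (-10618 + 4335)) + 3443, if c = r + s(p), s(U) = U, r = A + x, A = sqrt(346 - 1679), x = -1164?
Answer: -3900 + I*sqrt(1333) ≈ -3900.0 + 36.51*I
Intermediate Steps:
p = 104 (p = -2 + 106 = 104)
A = I*sqrt(1333) (A = sqrt(-1333) = I*sqrt(1333) ≈ 36.51*I)
r = -1164 + I*sqrt(1333) (r = I*sqrt(1333) - 1164 = -1164 + I*sqrt(1333) ≈ -1164.0 + 36.51*I)
c = -1060 + I*sqrt(1333) (c = (-1164 + I*sqrt(1333)) + 104 = -1060 + I*sqrt(1333) ≈ -1060.0 + 36.51*I)
(c + (-10618 + 4335)) + 3443 = ((-1060 + I*sqrt(1333)) + (-10618 + 4335)) + 3443 = ((-1060 + I*sqrt(1333)) - 6283) + 3443 = (-7343 + I*sqrt(1333)) + 3443 = -3900 + I*sqrt(1333)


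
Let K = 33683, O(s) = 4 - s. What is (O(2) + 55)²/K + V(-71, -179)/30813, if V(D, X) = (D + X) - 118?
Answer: 87716093/1037874279 ≈ 0.084515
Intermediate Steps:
V(D, X) = -118 + D + X
(O(2) + 55)²/K + V(-71, -179)/30813 = ((4 - 1*2) + 55)²/33683 + (-118 - 71 - 179)/30813 = ((4 - 2) + 55)²*(1/33683) - 368*1/30813 = (2 + 55)²*(1/33683) - 368/30813 = 57²*(1/33683) - 368/30813 = 3249*(1/33683) - 368/30813 = 3249/33683 - 368/30813 = 87716093/1037874279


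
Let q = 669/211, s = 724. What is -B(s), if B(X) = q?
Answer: -669/211 ≈ -3.1706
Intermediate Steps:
q = 669/211 (q = 669*(1/211) = 669/211 ≈ 3.1706)
B(X) = 669/211
-B(s) = -1*669/211 = -669/211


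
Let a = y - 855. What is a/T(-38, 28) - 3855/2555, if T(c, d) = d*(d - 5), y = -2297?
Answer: -10751/1679 ≈ -6.4032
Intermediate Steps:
a = -3152 (a = -2297 - 855 = -3152)
T(c, d) = d*(-5 + d)
a/T(-38, 28) - 3855/2555 = -3152*1/(28*(-5 + 28)) - 3855/2555 = -3152/(28*23) - 3855*1/2555 = -3152/644 - 771/511 = -3152*1/644 - 771/511 = -788/161 - 771/511 = -10751/1679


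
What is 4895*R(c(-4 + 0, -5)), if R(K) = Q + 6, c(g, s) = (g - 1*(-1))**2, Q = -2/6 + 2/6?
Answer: 29370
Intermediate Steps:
Q = 0 (Q = -2*1/6 + 2*(1/6) = -1/3 + 1/3 = 0)
c(g, s) = (1 + g)**2 (c(g, s) = (g + 1)**2 = (1 + g)**2)
R(K) = 6 (R(K) = 0 + 6 = 6)
4895*R(c(-4 + 0, -5)) = 4895*6 = 29370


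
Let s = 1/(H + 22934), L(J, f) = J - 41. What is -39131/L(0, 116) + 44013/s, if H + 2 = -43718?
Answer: -37508983807/41 ≈ -9.1485e+8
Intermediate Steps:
H = -43720 (H = -2 - 43718 = -43720)
L(J, f) = -41 + J
s = -1/20786 (s = 1/(-43720 + 22934) = 1/(-20786) = -1/20786 ≈ -4.8109e-5)
-39131/L(0, 116) + 44013/s = -39131/(-41 + 0) + 44013/(-1/20786) = -39131/(-41) + 44013*(-20786) = -39131*(-1/41) - 914854218 = 39131/41 - 914854218 = -37508983807/41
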